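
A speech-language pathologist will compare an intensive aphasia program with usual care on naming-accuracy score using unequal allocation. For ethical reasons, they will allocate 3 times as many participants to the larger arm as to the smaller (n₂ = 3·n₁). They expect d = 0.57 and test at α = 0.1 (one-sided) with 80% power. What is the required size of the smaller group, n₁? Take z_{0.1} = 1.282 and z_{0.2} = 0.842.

n₁ = 19

With allocation ratio k = n₂/n₁ = 3, Var(x̄₁−x̄₂) = σ²(1/n₁ + 1/(k·n₁)) = σ²·(k+1)/(k·n₁).
So n₁ = (1 + 1/k)·((z_{α} + z_β)/d)² = 1.333 × (2.124/0.57)².
n₁ = 1.333 × 13.89 = 18.5.
Round up: n₁ = 19, giving n₂ = 3 × 19 = 57.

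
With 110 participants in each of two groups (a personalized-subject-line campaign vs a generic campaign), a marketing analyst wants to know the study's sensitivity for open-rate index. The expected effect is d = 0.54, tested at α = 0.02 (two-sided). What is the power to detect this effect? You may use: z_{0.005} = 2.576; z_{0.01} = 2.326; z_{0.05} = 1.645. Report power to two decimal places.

For two equal groups, power = Φ(d·√(n/2) − z_{α/2}).
d·√(n/2) = 0.54 × √(110/2) = 0.54 × 7.416 = 4.005.
z_β = 4.005 − 2.326 = 1.679.
Power = Φ(1.679) = 0.953.

power ≈ 0.95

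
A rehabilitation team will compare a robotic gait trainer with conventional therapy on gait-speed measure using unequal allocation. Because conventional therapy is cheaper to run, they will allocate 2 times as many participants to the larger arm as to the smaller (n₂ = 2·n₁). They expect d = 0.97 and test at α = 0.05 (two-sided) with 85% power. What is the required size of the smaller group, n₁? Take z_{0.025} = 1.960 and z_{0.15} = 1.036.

With allocation ratio k = n₂/n₁ = 2, Var(x̄₁−x̄₂) = σ²(1/n₁ + 1/(k·n₁)) = σ²·(k+1)/(k·n₁).
So n₁ = (1 + 1/k)·((z_{α/2} + z_β)/d)² = 1.500 × (2.996/0.97)².
n₁ = 1.500 × 9.54 = 14.3.
Round up: n₁ = 15, giving n₂ = 2 × 15 = 30.

n₁ = 15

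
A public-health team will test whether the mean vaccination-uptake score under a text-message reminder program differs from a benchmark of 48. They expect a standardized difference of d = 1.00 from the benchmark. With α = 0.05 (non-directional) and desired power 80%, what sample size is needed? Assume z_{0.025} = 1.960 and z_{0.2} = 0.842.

n = 8

For a one-sample test: n = ((z_{α/2} + z_β) / d)².
z_{α/2} + z_β = 1.960 + 0.842 = 2.802.
n = (2.802 / 1.00)² = 2.802² = 7.85.
Round up.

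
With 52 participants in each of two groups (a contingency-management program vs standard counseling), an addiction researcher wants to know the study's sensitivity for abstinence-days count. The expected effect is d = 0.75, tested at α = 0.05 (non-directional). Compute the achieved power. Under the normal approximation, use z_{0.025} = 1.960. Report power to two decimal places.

power ≈ 0.97

For two equal groups, power = Φ(d·√(n/2) − z_{α/2}).
d·√(n/2) = 0.75 × √(52/2) = 0.75 × 5.099 = 3.824.
z_β = 3.824 − 1.960 = 1.864.
Power = Φ(1.864) = 0.969.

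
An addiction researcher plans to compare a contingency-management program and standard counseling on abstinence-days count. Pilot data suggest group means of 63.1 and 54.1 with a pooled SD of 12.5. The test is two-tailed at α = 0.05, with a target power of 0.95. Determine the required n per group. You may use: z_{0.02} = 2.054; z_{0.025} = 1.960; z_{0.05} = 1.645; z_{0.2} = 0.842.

Cohen's d = |M₁ − M₂| / SD_pooled = |63.1 − 54.1| / 12.5 = 9.0 / 12.5 = 0.720.
For two independent groups with equal n: n = 2·((z_{α/2} + z_β) / d)².
z_{α/2} + z_β = 1.960 + 1.645 = 3.605.
n = 2 × (3.605 / 0.720)² = 2 × 5.007² = 2 × 25.07 = 50.1.
Round up to the next whole participant.

n = 51 per group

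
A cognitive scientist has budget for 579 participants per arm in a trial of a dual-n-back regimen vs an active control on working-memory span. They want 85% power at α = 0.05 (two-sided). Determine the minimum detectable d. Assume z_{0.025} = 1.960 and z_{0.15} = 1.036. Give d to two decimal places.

For two independent groups of n = 579 each: d_min = (z_{α/2} + z_β)·√(2/n).
z-sum = 1.960 + 1.036 = 2.996.
d_min = 2.996 × √(2/579) = 2.996 × 0.0588 = 0.176.

d_min ≈ 0.18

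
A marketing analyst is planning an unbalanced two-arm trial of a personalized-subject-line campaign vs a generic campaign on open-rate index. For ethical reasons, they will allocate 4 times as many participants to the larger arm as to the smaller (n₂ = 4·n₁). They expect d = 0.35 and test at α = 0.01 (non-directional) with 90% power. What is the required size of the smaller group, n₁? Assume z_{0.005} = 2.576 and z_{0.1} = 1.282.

With allocation ratio k = n₂/n₁ = 4, Var(x̄₁−x̄₂) = σ²(1/n₁ + 1/(k·n₁)) = σ²·(k+1)/(k·n₁).
So n₁ = (1 + 1/k)·((z_{α/2} + z_β)/d)² = 1.250 × (3.858/0.35)².
n₁ = 1.250 × 121.50 = 151.9.
Round up: n₁ = 152, giving n₂ = 4 × 152 = 608.

n₁ = 152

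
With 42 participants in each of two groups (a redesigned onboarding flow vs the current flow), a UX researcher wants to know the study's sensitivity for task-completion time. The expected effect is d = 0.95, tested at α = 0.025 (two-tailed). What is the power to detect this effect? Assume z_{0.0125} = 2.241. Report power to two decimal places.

For two equal groups, power = Φ(d·√(n/2) − z_{α/2}).
d·√(n/2) = 0.95 × √(42/2) = 0.95 × 4.583 = 4.353.
z_β = 4.353 − 2.241 = 2.112.
Power = Φ(2.112) = 0.983.

power ≈ 0.98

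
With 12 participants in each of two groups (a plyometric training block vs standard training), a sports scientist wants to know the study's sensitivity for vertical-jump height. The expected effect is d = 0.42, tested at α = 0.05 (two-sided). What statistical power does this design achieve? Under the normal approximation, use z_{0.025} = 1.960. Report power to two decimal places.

power ≈ 0.18

For two equal groups, power = Φ(d·√(n/2) − z_{α/2}).
d·√(n/2) = 0.42 × √(12/2) = 0.42 × 2.449 = 1.029.
z_β = 1.029 − 1.960 = -0.931.
Power = Φ(-0.931) = 0.176.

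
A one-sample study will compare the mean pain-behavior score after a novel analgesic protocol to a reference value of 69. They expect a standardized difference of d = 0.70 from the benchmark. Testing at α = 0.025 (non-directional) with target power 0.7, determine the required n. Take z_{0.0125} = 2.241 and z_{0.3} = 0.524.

For a one-sample test: n = ((z_{α/2} + z_β) / d)².
z_{α/2} + z_β = 2.241 + 0.524 = 2.765.
n = (2.765 / 0.70)² = 3.950² = 15.60.
Round up.

n = 16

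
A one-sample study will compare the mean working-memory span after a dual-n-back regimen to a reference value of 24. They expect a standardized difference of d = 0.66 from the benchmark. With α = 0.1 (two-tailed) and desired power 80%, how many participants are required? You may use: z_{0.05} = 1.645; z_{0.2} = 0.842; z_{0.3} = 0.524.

n = 15

For a one-sample test: n = ((z_{α/2} + z_β) / d)².
z_{α/2} + z_β = 1.645 + 0.842 = 2.487.
n = (2.487 / 0.66)² = 3.768² = 14.20.
Round up.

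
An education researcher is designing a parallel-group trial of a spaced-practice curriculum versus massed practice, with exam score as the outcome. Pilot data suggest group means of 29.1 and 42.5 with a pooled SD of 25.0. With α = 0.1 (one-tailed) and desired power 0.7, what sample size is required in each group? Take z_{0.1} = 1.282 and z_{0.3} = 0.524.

n = 23 per group

Cohen's d = |M₁ − M₂| / SD_pooled = |29.1 − 42.5| / 25.0 = 13.4 / 25.0 = 0.536.
For two independent groups with equal n: n = 2·((z_{α} + z_β) / d)².
z_{α} + z_β = 1.282 + 0.524 = 1.806.
n = 2 × (1.806 / 0.536)² = 2 × 3.369² = 2 × 11.35 = 22.7.
Round up to the next whole participant.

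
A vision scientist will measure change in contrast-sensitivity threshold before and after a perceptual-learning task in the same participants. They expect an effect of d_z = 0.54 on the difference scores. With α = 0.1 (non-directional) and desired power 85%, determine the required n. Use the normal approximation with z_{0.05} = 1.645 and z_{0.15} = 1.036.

For a paired (one-sample on differences) test: n = ((z_{α/2} + z_β) / d)².
z_{α/2} + z_β = 1.645 + 1.036 = 2.681.
n = (2.681 / 0.54)² = 4.965² = 24.65.
Round up.

n = 25 pairs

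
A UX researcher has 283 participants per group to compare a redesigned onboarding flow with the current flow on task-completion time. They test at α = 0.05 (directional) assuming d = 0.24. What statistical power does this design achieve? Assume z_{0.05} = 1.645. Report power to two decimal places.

power ≈ 0.89

For two equal groups, power = Φ(d·√(n/2) − z_{α}).
d·√(n/2) = 0.24 × √(283/2) = 0.24 × 11.895 = 2.855.
z_β = 2.855 − 1.645 = 1.210.
Power = Φ(1.210) = 0.887.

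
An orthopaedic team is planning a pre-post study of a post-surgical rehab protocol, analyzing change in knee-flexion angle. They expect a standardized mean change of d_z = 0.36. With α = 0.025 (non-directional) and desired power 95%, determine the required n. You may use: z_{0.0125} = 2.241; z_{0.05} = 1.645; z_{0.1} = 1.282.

n = 117 pairs

For a paired (one-sample on differences) test: n = ((z_{α/2} + z_β) / d)².
z_{α/2} + z_β = 2.241 + 1.645 = 3.886.
n = (3.886 / 0.36)² = 10.794² = 116.52.
Round up.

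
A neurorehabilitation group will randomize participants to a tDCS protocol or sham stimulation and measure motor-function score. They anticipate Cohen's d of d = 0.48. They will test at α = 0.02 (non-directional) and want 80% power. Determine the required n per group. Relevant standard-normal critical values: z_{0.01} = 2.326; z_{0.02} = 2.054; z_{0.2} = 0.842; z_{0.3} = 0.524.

n = 88 per group

For two independent groups with equal n: n = 2·((z_{α/2} + z_β) / d)².
z_{α/2} + z_β = 2.326 + 0.842 = 3.168.
n = 2 × (3.168 / 0.48)² = 2 × 6.600² = 2 × 43.56 = 87.1.
Round up to the next whole participant.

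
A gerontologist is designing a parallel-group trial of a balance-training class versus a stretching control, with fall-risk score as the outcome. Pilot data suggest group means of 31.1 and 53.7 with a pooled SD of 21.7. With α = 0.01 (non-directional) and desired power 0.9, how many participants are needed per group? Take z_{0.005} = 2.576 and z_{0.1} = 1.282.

Cohen's d = |M₁ − M₂| / SD_pooled = |31.1 − 53.7| / 21.7 = 22.6 / 21.7 = 1.041.
For two independent groups with equal n: n = 2·((z_{α/2} + z_β) / d)².
z_{α/2} + z_β = 2.576 + 1.282 = 3.858.
n = 2 × (3.858 / 1.041)² = 2 × 3.706² = 2 × 13.73 = 27.5.
Round up to the next whole participant.

n = 28 per group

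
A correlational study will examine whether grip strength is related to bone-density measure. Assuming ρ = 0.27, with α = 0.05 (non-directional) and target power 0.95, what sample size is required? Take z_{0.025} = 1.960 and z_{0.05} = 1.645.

Fisher's z: C = ½·ln((1+r)/(1−r)) = ½·ln(1.7397) = 0.2769.
n = ((z_{α/2} + z_β)/C)² + 3.
(1.960 + 1.645) / 0.2769 = 3.605 / 0.2769 = 13.019.
n = 13.019² + 3 = 169.50 + 3 = 172.5.
Round up.

n = 173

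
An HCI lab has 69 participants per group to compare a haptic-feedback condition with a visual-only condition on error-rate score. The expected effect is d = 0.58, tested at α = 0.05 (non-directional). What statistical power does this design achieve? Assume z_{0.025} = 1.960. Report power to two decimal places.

power ≈ 0.93

For two equal groups, power = Φ(d·√(n/2) − z_{α/2}).
d·√(n/2) = 0.58 × √(69/2) = 0.58 × 5.874 = 3.407.
z_β = 3.407 − 1.960 = 1.447.
Power = Φ(1.447) = 0.926.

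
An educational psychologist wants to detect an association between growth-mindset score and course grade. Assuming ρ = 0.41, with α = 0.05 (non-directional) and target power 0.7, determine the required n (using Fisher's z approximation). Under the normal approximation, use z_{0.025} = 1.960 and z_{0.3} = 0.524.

n = 36

Fisher's z: C = ½·ln((1+r)/(1−r)) = ½·ln(2.3898) = 0.4356.
n = ((z_{α/2} + z_β)/C)² + 3.
(1.960 + 0.524) / 0.4356 = 2.484 / 0.4356 = 5.702.
n = 5.702² + 3 = 32.52 + 3 = 35.5.
Round up.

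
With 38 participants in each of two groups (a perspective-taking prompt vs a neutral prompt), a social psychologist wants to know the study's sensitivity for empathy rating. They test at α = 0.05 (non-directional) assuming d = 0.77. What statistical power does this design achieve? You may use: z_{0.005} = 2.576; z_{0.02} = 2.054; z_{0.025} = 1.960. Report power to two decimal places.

power ≈ 0.92

For two equal groups, power = Φ(d·√(n/2) − z_{α/2}).
d·√(n/2) = 0.77 × √(38/2) = 0.77 × 4.359 = 3.356.
z_β = 3.356 − 1.960 = 1.396.
Power = Φ(1.396) = 0.919.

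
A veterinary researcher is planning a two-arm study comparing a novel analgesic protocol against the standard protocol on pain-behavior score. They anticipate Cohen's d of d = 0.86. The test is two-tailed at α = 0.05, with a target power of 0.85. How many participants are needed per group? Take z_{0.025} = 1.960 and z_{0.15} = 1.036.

For two independent groups with equal n: n = 2·((z_{α/2} + z_β) / d)².
z_{α/2} + z_β = 1.960 + 1.036 = 2.996.
n = 2 × (2.996 / 0.86)² = 2 × 3.484² = 2 × 12.14 = 24.3.
Round up to the next whole participant.

n = 25 per group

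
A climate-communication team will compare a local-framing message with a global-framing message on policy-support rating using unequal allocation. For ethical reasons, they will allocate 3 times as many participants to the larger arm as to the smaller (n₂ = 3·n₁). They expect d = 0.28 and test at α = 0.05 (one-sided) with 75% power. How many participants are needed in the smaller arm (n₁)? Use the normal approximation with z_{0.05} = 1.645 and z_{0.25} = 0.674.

With allocation ratio k = n₂/n₁ = 3, Var(x̄₁−x̄₂) = σ²(1/n₁ + 1/(k·n₁)) = σ²·(k+1)/(k·n₁).
So n₁ = (1 + 1/k)·((z_{α} + z_β)/d)² = 1.333 × (2.319/0.28)².
n₁ = 1.333 × 68.59 = 91.5.
Round up: n₁ = 92, giving n₂ = 3 × 92 = 276.

n₁ = 92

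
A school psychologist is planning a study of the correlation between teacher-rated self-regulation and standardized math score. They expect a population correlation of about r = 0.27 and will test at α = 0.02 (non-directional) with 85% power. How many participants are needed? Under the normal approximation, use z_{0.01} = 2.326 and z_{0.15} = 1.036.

n = 151

Fisher's z: C = ½·ln((1+r)/(1−r)) = ½·ln(1.7397) = 0.2769.
n = ((z_{α/2} + z_β)/C)² + 3.
(2.326 + 1.036) / 0.2769 = 3.362 / 0.2769 = 12.142.
n = 12.142² + 3 = 147.42 + 3 = 150.4.
Round up.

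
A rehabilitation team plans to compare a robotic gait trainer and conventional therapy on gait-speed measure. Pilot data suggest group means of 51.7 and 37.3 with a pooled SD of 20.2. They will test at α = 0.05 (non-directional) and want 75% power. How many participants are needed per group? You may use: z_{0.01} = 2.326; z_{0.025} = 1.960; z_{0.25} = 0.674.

n = 28 per group

Cohen's d = |M₁ − M₂| / SD_pooled = |51.7 − 37.3| / 20.2 = 14.4 / 20.2 = 0.713.
For two independent groups with equal n: n = 2·((z_{α/2} + z_β) / d)².
z_{α/2} + z_β = 1.960 + 0.674 = 2.634.
n = 2 × (2.634 / 0.713)² = 2 × 3.694² = 2 × 13.65 = 27.3.
Round up to the next whole participant.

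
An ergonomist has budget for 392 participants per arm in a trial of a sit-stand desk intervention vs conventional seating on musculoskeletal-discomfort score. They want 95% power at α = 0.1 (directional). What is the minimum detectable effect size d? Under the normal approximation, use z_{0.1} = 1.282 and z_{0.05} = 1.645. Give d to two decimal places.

For two independent groups of n = 392 each: d_min = (z_{α} + z_β)·√(2/n).
z-sum = 1.282 + 1.645 = 2.927.
d_min = 2.927 × √(2/392) = 2.927 × 0.0714 = 0.209.

d_min ≈ 0.21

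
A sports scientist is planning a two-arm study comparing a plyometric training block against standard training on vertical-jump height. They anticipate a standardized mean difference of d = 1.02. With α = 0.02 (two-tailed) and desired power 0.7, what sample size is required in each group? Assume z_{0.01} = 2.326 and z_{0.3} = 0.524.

For two independent groups with equal n: n = 2·((z_{α/2} + z_β) / d)².
z_{α/2} + z_β = 2.326 + 0.524 = 2.850.
n = 2 × (2.850 / 1.02)² = 2 × 2.794² = 2 × 7.81 = 15.6.
Round up to the next whole participant.

n = 16 per group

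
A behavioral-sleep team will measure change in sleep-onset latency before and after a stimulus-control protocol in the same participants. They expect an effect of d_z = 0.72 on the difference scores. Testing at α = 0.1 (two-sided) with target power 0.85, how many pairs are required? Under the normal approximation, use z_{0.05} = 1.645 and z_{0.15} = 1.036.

n = 14 pairs

For a paired (one-sample on differences) test: n = ((z_{α/2} + z_β) / d)².
z_{α/2} + z_β = 1.645 + 1.036 = 2.681.
n = (2.681 / 0.72)² = 3.724² = 13.87.
Round up.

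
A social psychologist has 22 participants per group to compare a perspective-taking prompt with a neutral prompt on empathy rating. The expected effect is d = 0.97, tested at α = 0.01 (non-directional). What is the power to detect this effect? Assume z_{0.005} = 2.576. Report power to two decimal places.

power ≈ 0.74

For two equal groups, power = Φ(d·√(n/2) − z_{α/2}).
d·√(n/2) = 0.97 × √(22/2) = 0.97 × 3.317 = 3.217.
z_β = 3.217 − 2.576 = 0.641.
Power = Φ(0.641) = 0.739.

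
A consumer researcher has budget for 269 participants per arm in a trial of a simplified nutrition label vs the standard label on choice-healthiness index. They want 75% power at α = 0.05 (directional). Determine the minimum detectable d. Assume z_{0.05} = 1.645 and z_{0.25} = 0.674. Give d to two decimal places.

d_min ≈ 0.20

For two independent groups of n = 269 each: d_min = (z_{α} + z_β)·√(2/n).
z-sum = 1.645 + 0.674 = 2.319.
d_min = 2.319 × √(2/269) = 2.319 × 0.0862 = 0.200.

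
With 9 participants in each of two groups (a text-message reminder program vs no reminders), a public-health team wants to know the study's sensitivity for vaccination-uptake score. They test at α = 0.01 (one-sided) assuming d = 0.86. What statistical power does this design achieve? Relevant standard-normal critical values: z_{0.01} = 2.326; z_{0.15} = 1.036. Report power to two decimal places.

power ≈ 0.31

For two equal groups, power = Φ(d·√(n/2) − z_{α}).
d·√(n/2) = 0.86 × √(9/2) = 0.86 × 2.121 = 1.824.
z_β = 1.824 − 2.326 = -0.502.
Power = Φ(-0.502) = 0.308.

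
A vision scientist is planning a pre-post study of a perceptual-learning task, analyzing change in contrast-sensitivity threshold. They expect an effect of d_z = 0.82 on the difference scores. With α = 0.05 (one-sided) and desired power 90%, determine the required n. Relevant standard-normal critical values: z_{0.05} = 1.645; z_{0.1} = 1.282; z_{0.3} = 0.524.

For a paired (one-sample on differences) test: n = ((z_{α} + z_β) / d)².
z_{α} + z_β = 1.645 + 1.282 = 2.927.
n = (2.927 / 0.82)² = 3.570² = 12.74.
Round up.

n = 13 pairs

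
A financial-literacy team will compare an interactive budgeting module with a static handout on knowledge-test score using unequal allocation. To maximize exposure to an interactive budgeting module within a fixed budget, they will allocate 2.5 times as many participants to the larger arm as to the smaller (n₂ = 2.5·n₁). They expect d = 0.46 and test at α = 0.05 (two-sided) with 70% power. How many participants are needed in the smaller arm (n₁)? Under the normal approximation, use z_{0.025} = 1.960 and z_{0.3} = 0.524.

n₁ = 41

With allocation ratio k = n₂/n₁ = 2.5, Var(x̄₁−x̄₂) = σ²(1/n₁ + 1/(k·n₁)) = σ²·(k+1)/(k·n₁).
So n₁ = (1 + 1/k)·((z_{α/2} + z_β)/d)² = 1.400 × (2.484/0.46)².
n₁ = 1.400 × 29.16 = 40.8.
Round up: n₁ = 41, giving n₂ = ⌈2.5 × 41⌉ = ⌈102.5⌉ = 103.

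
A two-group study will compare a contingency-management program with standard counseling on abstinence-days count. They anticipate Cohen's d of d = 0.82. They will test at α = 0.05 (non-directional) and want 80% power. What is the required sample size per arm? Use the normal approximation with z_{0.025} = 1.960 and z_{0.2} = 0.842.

n = 24 per group

For two independent groups with equal n: n = 2·((z_{α/2} + z_β) / d)².
z_{α/2} + z_β = 1.960 + 0.842 = 2.802.
n = 2 × (2.802 / 0.82)² = 2 × 3.417² = 2 × 11.68 = 23.4.
Round up to the next whole participant.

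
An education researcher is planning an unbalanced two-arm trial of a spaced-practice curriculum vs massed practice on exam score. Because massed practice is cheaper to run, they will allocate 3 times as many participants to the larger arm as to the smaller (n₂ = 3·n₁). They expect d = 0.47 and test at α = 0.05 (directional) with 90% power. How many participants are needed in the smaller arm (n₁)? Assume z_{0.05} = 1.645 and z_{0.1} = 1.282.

With allocation ratio k = n₂/n₁ = 3, Var(x̄₁−x̄₂) = σ²(1/n₁ + 1/(k·n₁)) = σ²·(k+1)/(k·n₁).
So n₁ = (1 + 1/k)·((z_{α} + z_β)/d)² = 1.333 × (2.927/0.47)².
n₁ = 1.333 × 38.78 = 51.7.
Round up: n₁ = 52, giving n₂ = 3 × 52 = 156.

n₁ = 52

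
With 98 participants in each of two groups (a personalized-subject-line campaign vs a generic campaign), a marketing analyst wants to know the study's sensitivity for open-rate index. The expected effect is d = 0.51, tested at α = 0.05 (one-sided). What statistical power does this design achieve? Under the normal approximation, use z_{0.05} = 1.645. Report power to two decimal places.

For two equal groups, power = Φ(d·√(n/2) − z_{α}).
d·√(n/2) = 0.51 × √(98/2) = 0.51 × 7.000 = 3.570.
z_β = 3.570 − 1.645 = 1.925.
Power = Φ(1.925) = 0.973.

power ≈ 0.97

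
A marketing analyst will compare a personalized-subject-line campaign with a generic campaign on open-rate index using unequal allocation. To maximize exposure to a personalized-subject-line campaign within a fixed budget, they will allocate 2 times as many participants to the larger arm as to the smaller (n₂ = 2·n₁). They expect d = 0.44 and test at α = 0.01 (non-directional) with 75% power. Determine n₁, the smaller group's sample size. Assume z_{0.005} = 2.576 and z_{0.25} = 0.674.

n₁ = 82

With allocation ratio k = n₂/n₁ = 2, Var(x̄₁−x̄₂) = σ²(1/n₁ + 1/(k·n₁)) = σ²·(k+1)/(k·n₁).
So n₁ = (1 + 1/k)·((z_{α/2} + z_β)/d)² = 1.500 × (3.250/0.44)².
n₁ = 1.500 × 54.56 = 81.8.
Round up: n₁ = 82, giving n₂ = 2 × 82 = 164.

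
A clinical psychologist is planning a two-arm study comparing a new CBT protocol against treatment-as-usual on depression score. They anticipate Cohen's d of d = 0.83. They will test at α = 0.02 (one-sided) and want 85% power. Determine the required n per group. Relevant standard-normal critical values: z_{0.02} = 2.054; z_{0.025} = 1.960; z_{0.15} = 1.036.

For two independent groups with equal n: n = 2·((z_{α} + z_β) / d)².
z_{α} + z_β = 2.054 + 1.036 = 3.090.
n = 2 × (3.090 / 0.83)² = 2 × 3.723² = 2 × 13.86 = 27.7.
Round up to the next whole participant.

n = 28 per group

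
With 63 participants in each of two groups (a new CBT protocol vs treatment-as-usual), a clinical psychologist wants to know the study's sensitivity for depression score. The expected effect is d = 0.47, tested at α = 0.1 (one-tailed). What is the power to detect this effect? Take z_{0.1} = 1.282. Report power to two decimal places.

power ≈ 0.91

For two equal groups, power = Φ(d·√(n/2) − z_{α}).
d·√(n/2) = 0.47 × √(63/2) = 0.47 × 5.612 = 2.638.
z_β = 2.638 − 1.282 = 1.356.
Power = Φ(1.356) = 0.912.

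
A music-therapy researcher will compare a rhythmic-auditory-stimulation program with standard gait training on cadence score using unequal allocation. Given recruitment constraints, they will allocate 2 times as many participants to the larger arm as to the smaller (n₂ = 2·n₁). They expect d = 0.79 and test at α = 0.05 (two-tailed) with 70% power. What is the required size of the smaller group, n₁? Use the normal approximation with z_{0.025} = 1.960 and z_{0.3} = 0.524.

With allocation ratio k = n₂/n₁ = 2, Var(x̄₁−x̄₂) = σ²(1/n₁ + 1/(k·n₁)) = σ²·(k+1)/(k·n₁).
So n₁ = (1 + 1/k)·((z_{α/2} + z_β)/d)² = 1.500 × (2.484/0.79)².
n₁ = 1.500 × 9.89 = 14.8.
Round up: n₁ = 15, giving n₂ = 2 × 15 = 30.

n₁ = 15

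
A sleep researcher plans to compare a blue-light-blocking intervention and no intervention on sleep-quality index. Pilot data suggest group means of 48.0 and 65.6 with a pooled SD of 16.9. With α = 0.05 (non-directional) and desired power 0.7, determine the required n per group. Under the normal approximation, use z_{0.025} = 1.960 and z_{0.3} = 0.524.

Cohen's d = |M₁ − M₂| / SD_pooled = |48.0 − 65.6| / 16.9 = 17.6 / 16.9 = 1.041.
For two independent groups with equal n: n = 2·((z_{α/2} + z_β) / d)².
z_{α/2} + z_β = 1.960 + 0.524 = 2.484.
n = 2 × (2.484 / 1.041)² = 2 × 2.386² = 2 × 5.69 = 11.4.
Round up to the next whole participant.

n = 12 per group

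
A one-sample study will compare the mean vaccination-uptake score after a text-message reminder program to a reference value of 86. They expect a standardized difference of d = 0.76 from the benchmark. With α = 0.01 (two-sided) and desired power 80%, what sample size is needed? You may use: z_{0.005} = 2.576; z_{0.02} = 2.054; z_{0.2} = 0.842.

For a one-sample test: n = ((z_{α/2} + z_β) / d)².
z_{α/2} + z_β = 2.576 + 0.842 = 3.418.
n = (3.418 / 0.76)² = 4.497² = 20.23.
Round up.

n = 21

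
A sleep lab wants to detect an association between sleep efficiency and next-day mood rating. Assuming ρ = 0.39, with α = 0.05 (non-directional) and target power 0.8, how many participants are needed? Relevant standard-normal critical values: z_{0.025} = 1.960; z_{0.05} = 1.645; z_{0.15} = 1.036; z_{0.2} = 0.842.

Fisher's z: C = ½·ln((1+r)/(1−r)) = ½·ln(2.2787) = 0.4118.
n = ((z_{α/2} + z_β)/C)² + 3.
(1.960 + 0.842) / 0.4118 = 2.802 / 0.4118 = 6.804.
n = 6.804² + 3 = 46.30 + 3 = 49.3.
Round up.

n = 50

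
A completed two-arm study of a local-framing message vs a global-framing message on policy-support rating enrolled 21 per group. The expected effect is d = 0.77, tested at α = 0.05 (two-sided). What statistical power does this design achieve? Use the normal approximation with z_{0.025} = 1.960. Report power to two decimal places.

For two equal groups, power = Φ(d·√(n/2) − z_{α/2}).
d·√(n/2) = 0.77 × √(21/2) = 0.77 × 3.240 = 2.495.
z_β = 2.495 − 1.960 = 0.535.
Power = Φ(0.535) = 0.704.

power ≈ 0.70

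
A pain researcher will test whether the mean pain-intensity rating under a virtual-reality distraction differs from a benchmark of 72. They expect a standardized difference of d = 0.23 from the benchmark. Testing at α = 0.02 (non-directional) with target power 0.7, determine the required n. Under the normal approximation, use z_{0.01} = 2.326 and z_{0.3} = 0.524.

n = 154

For a one-sample test: n = ((z_{α/2} + z_β) / d)².
z_{α/2} + z_β = 2.326 + 0.524 = 2.850.
n = (2.850 / 0.23)² = 12.391² = 153.54.
Round up.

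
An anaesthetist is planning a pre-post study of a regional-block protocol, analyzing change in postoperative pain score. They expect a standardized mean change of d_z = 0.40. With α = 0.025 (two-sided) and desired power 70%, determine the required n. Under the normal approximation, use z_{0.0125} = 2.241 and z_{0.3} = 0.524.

For a paired (one-sample on differences) test: n = ((z_{α/2} + z_β) / d)².
z_{α/2} + z_β = 2.241 + 0.524 = 2.765.
n = (2.765 / 0.40)² = 6.912² = 47.78.
Round up.

n = 48 pairs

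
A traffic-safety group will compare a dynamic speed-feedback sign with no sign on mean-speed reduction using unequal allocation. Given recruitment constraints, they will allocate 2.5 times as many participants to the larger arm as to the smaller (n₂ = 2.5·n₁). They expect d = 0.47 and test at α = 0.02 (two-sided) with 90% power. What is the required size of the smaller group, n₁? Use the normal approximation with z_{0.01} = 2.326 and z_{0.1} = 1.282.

n₁ = 83

With allocation ratio k = n₂/n₁ = 2.5, Var(x̄₁−x̄₂) = σ²(1/n₁ + 1/(k·n₁)) = σ²·(k+1)/(k·n₁).
So n₁ = (1 + 1/k)·((z_{α/2} + z_β)/d)² = 1.400 × (3.608/0.47)².
n₁ = 1.400 × 58.93 = 82.5.
Round up: n₁ = 83, giving n₂ = ⌈2.5 × 83⌉ = ⌈207.5⌉ = 208.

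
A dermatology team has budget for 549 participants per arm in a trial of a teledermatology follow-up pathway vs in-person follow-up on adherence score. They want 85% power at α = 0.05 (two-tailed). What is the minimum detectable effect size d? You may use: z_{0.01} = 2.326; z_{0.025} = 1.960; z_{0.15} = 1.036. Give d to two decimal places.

d_min ≈ 0.18

For two independent groups of n = 549 each: d_min = (z_{α/2} + z_β)·√(2/n).
z-sum = 1.960 + 1.036 = 2.996.
d_min = 2.996 × √(2/549) = 2.996 × 0.0604 = 0.181.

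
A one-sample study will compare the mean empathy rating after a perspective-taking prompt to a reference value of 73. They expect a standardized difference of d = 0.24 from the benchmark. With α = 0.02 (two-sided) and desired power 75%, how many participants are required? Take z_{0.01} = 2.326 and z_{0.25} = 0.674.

n = 157

For a one-sample test: n = ((z_{α/2} + z_β) / d)².
z_{α/2} + z_β = 2.326 + 0.674 = 3.000.
n = (3.000 / 0.24)² = 12.500² = 156.25.
Round up.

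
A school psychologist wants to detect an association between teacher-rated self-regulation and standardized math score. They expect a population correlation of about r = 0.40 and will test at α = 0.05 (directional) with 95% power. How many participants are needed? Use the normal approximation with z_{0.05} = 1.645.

Fisher's z: C = ½·ln((1+r)/(1−r)) = ½·ln(2.3333) = 0.4236.
n = ((z_{α} + z_β)/C)² + 3.
(1.645 + 1.645) / 0.4236 = 3.290 / 0.4236 = 7.767.
n = 7.767² + 3 = 60.32 + 3 = 63.3.
Round up.

n = 64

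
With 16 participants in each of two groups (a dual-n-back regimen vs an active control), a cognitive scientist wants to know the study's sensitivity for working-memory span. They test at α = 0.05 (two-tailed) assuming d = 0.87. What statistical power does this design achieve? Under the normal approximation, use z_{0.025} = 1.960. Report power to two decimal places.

power ≈ 0.69

For two equal groups, power = Φ(d·√(n/2) − z_{α/2}).
d·√(n/2) = 0.87 × √(16/2) = 0.87 × 2.828 = 2.461.
z_β = 2.461 − 1.960 = 0.501.
Power = Φ(0.501) = 0.692.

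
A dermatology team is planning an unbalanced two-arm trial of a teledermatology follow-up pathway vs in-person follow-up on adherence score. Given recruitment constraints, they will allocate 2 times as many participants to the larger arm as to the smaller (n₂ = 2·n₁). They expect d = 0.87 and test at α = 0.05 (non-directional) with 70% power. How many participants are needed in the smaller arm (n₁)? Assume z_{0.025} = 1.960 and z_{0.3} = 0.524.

With allocation ratio k = n₂/n₁ = 2, Var(x̄₁−x̄₂) = σ²(1/n₁ + 1/(k·n₁)) = σ²·(k+1)/(k·n₁).
So n₁ = (1 + 1/k)·((z_{α/2} + z_β)/d)² = 1.500 × (2.484/0.87)².
n₁ = 1.500 × 8.15 = 12.2.
Round up: n₁ = 13, giving n₂ = 2 × 13 = 26.

n₁ = 13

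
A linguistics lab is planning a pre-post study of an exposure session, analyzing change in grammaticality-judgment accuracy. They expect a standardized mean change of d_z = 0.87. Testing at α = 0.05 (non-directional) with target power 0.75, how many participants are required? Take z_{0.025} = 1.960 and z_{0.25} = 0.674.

For a paired (one-sample on differences) test: n = ((z_{α/2} + z_β) / d)².
z_{α/2} + z_β = 1.960 + 0.674 = 2.634.
n = (2.634 / 0.87)² = 3.028² = 9.17.
Round up.

n = 10 pairs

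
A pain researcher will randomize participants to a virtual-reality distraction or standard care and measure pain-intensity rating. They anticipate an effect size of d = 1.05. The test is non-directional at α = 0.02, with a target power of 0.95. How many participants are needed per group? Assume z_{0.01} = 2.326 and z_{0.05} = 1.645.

For two independent groups with equal n: n = 2·((z_{α/2} + z_β) / d)².
z_{α/2} + z_β = 2.326 + 1.645 = 3.971.
n = 2 × (3.971 / 1.05)² = 2 × 3.782² = 2 × 14.30 = 28.6.
Round up to the next whole participant.

n = 29 per group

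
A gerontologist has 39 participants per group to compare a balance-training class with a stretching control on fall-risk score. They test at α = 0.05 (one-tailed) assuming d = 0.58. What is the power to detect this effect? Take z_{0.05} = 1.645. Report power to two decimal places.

For two equal groups, power = Φ(d·√(n/2) − z_{α}).
d·√(n/2) = 0.58 × √(39/2) = 0.58 × 4.416 = 2.561.
z_β = 2.561 − 1.645 = 0.916.
Power = Φ(0.916) = 0.820.

power ≈ 0.82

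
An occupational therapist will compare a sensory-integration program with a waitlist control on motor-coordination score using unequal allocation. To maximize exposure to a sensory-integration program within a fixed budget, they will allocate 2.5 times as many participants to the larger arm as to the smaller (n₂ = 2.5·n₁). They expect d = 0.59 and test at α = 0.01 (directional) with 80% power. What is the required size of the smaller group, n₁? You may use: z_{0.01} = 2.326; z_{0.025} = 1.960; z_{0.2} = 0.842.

With allocation ratio k = n₂/n₁ = 2.5, Var(x̄₁−x̄₂) = σ²(1/n₁ + 1/(k·n₁)) = σ²·(k+1)/(k·n₁).
So n₁ = (1 + 1/k)·((z_{α} + z_β)/d)² = 1.400 × (3.168/0.59)².
n₁ = 1.400 × 28.83 = 40.4.
Round up: n₁ = 41, giving n₂ = ⌈2.5 × 41⌉ = ⌈102.5⌉ = 103.

n₁ = 41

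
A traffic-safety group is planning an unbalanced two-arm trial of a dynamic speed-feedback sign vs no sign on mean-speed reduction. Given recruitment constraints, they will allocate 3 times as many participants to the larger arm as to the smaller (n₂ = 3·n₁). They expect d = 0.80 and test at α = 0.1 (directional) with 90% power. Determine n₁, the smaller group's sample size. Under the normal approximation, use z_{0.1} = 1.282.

n₁ = 14

With allocation ratio k = n₂/n₁ = 3, Var(x̄₁−x̄₂) = σ²(1/n₁ + 1/(k·n₁)) = σ²·(k+1)/(k·n₁).
So n₁ = (1 + 1/k)·((z_{α} + z_β)/d)² = 1.333 × (2.564/0.80)².
n₁ = 1.333 × 10.27 = 13.7.
Round up: n₁ = 14, giving n₂ = 3 × 14 = 42.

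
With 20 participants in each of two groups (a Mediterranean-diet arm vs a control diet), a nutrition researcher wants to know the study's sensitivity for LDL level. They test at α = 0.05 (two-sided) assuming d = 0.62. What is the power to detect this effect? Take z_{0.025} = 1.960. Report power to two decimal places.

For two equal groups, power = Φ(d·√(n/2) − z_{α/2}).
d·√(n/2) = 0.62 × √(20/2) = 0.62 × 3.162 = 1.961.
z_β = 1.961 − 1.960 = 0.001.
Power = Φ(0.001) = 0.500.

power ≈ 0.50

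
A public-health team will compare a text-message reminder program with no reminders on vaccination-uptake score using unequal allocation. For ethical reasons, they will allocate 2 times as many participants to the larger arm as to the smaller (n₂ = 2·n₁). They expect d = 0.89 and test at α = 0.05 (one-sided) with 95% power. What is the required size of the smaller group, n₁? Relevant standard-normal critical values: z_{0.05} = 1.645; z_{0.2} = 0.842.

n₁ = 21

With allocation ratio k = n₂/n₁ = 2, Var(x̄₁−x̄₂) = σ²(1/n₁ + 1/(k·n₁)) = σ²·(k+1)/(k·n₁).
So n₁ = (1 + 1/k)·((z_{α} + z_β)/d)² = 1.500 × (3.290/0.89)².
n₁ = 1.500 × 13.67 = 20.5.
Round up: n₁ = 21, giving n₂ = 2 × 21 = 42.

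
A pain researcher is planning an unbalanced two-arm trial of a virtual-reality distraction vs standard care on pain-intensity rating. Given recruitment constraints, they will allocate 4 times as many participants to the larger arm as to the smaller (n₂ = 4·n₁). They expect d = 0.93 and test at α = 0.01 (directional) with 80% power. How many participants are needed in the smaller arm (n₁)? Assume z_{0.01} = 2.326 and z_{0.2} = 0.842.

With allocation ratio k = n₂/n₁ = 4, Var(x̄₁−x̄₂) = σ²(1/n₁ + 1/(k·n₁)) = σ²·(k+1)/(k·n₁).
So n₁ = (1 + 1/k)·((z_{α} + z_β)/d)² = 1.250 × (3.168/0.93)².
n₁ = 1.250 × 11.60 = 14.5.
Round up: n₁ = 15, giving n₂ = 4 × 15 = 60.

n₁ = 15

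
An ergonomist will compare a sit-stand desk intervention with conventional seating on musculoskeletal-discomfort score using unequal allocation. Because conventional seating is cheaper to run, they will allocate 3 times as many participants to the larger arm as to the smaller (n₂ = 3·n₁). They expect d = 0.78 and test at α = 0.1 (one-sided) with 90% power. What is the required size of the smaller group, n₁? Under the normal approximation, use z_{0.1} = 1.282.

With allocation ratio k = n₂/n₁ = 3, Var(x̄₁−x̄₂) = σ²(1/n₁ + 1/(k·n₁)) = σ²·(k+1)/(k·n₁).
So n₁ = (1 + 1/k)·((z_{α} + z_β)/d)² = 1.333 × (2.564/0.78)².
n₁ = 1.333 × 10.81 = 14.4.
Round up: n₁ = 15, giving n₂ = 3 × 15 = 45.

n₁ = 15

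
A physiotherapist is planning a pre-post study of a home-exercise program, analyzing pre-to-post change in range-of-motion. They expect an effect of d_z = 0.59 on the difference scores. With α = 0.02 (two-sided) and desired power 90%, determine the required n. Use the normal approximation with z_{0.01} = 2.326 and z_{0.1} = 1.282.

n = 38 pairs

For a paired (one-sample on differences) test: n = ((z_{α/2} + z_β) / d)².
z_{α/2} + z_β = 2.326 + 1.282 = 3.608.
n = (3.608 / 0.59)² = 6.115² = 37.40.
Round up.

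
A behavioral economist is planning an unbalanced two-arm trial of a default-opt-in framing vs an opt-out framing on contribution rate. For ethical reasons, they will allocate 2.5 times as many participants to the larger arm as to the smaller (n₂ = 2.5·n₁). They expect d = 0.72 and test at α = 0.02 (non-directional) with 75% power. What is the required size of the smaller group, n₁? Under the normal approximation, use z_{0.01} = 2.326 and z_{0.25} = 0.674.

With allocation ratio k = n₂/n₁ = 2.5, Var(x̄₁−x̄₂) = σ²(1/n₁ + 1/(k·n₁)) = σ²·(k+1)/(k·n₁).
So n₁ = (1 + 1/k)·((z_{α/2} + z_β)/d)² = 1.400 × (3.000/0.72)².
n₁ = 1.400 × 17.36 = 24.3.
Round up: n₁ = 25, giving n₂ = ⌈2.5 × 25⌉ = ⌈62.5⌉ = 63.

n₁ = 25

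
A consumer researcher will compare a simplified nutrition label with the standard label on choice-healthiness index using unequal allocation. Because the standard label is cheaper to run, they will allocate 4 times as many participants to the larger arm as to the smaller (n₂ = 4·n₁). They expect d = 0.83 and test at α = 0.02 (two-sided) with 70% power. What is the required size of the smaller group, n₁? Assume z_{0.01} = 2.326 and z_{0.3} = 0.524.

With allocation ratio k = n₂/n₁ = 4, Var(x̄₁−x̄₂) = σ²(1/n₁ + 1/(k·n₁)) = σ²·(k+1)/(k·n₁).
So n₁ = (1 + 1/k)·((z_{α/2} + z_β)/d)² = 1.250 × (2.850/0.83)².
n₁ = 1.250 × 11.79 = 14.7.
Round up: n₁ = 15, giving n₂ = 4 × 15 = 60.

n₁ = 15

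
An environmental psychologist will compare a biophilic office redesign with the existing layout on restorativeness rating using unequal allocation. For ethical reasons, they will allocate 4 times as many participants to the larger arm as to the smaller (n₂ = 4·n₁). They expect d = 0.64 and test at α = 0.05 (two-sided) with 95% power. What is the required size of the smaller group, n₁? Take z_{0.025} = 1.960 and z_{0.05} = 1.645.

n₁ = 40

With allocation ratio k = n₂/n₁ = 4, Var(x̄₁−x̄₂) = σ²(1/n₁ + 1/(k·n₁)) = σ²·(k+1)/(k·n₁).
So n₁ = (1 + 1/k)·((z_{α/2} + z_β)/d)² = 1.250 × (3.605/0.64)².
n₁ = 1.250 × 31.73 = 39.7.
Round up: n₁ = 40, giving n₂ = 4 × 40 = 160.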